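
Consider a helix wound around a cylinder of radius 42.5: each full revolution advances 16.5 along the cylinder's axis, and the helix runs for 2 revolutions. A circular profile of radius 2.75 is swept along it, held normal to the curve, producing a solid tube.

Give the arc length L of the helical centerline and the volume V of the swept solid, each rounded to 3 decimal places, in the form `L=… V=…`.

L=535.089 V=12712.809

2πR = 2π·42.5 = 267.035376
per-turn = √(267.035376² + 16.5²) = √(71307.8918 + 272.25) = √71580.1418 = 267.544654
L = 2 × 267.544654 = 535.089308
V = π·2.75² × L = 23.758294 × 535.089308 = 12712.809325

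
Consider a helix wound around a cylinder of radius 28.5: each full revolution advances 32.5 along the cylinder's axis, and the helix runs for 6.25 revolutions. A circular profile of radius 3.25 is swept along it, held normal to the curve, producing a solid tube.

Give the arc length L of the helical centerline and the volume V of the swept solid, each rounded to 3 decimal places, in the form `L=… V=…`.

L=1137.476 V=37744.944

2πR = 2π·28.5 = 179.070781
per-turn = √(179.070781² + 32.5²) = √(32066.3447 + 1056.25) = √33122.5947 = 181.996139
L = 6.25 × 181.996139 = 1137.475870
V = π·3.25² × L = 33.183072 × 1137.475870 = 37744.944160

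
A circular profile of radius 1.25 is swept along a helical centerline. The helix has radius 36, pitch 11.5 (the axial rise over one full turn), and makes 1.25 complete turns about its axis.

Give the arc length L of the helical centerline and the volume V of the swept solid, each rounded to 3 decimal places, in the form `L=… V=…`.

2πR = 2π·36 = 226.194671
per-turn = √(226.194671² + 11.5²) = √(51164.0292 + 132.25) = √51296.2792 = 226.486819
L = 1.25 × 226.486819 = 283.108524
V = π·1.25² × L = 4.908739 × 283.108524 = 1389.705717

L=283.109 V=1389.706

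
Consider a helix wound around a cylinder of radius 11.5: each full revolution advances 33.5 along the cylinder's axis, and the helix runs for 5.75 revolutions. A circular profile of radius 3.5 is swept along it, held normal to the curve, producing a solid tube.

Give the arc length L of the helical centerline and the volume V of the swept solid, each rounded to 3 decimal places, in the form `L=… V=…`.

2πR = 2π·11.5 = 72.256631
per-turn = √(72.256631² + 33.5²) = √(5221.0207 + 1122.25) = √6343.2707 = 79.644653
L = 5.75 × 79.644653 = 457.956754
V = π·3.5² × L = 38.484510 × 457.956754 = 17624.241278

L=457.957 V=17624.241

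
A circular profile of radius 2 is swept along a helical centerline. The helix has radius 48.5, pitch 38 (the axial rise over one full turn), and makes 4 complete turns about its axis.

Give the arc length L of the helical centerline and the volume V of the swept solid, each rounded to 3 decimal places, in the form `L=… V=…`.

L=1228.378 V=15436.259

2πR = 2π·48.5 = 304.734487
per-turn = √(304.734487² + 38²) = √(92863.1078 + 1444) = √94307.1078 = 307.094624
L = 4 × 307.094624 = 1228.378494
V = π·2² × L = 12.566371 × 1228.378494 = 15436.259413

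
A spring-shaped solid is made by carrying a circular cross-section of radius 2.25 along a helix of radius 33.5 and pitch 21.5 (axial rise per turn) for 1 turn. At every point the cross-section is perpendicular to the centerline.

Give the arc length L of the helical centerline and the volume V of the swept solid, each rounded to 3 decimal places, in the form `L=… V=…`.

2πR = 2π·33.5 = 210.486708
per-turn = √(210.486708² + 21.5²) = √(44304.6542 + 462.25) = √44766.9042 = 211.581909
L = 1 × 211.581909 = 211.581909
V = π·2.25² × L = 15.904313 × 211.581909 = 3365.064863

L=211.582 V=3365.065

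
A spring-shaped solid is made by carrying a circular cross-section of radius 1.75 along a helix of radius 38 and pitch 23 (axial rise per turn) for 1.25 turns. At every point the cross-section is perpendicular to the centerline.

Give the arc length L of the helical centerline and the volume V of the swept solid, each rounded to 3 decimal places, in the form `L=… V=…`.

2πR = 2π·38 = 238.761042
per-turn = √(238.761042² + 23²) = √(57006.8350 + 529) = √57535.8350 = 239.866286
L = 1.25 × 239.866286 = 299.832857
V = π·1.75² × L = 9.621128 × 299.832857 = 2884.730148

L=299.833 V=2884.730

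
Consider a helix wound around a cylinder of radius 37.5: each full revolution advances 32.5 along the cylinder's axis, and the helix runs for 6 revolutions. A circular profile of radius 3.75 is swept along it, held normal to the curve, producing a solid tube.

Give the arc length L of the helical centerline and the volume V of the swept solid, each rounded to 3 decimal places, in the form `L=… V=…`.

2πR = 2π·37.5 = 235.619449
per-turn = √(235.619449² + 32.5²) = √(55516.5248 + 1056.25) = √56572.7748 = 237.850320
L = 6 × 237.850320 = 1427.101920
V = π·3.75² × L = 44.178647 × 1427.101920 = 63047.431534

L=1427.102 V=63047.432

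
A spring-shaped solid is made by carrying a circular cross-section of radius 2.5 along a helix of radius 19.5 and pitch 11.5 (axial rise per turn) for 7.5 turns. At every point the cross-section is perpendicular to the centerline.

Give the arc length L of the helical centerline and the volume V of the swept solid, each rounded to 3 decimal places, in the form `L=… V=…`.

L=922.955 V=18122.173

2πR = 2π·19.5 = 122.522113
per-turn = √(122.522113² + 11.5²) = √(15011.6683 + 132.25) = √15143.9183 = 123.060629
L = 7.5 × 123.060629 = 922.954714
V = π·2.5² × L = 19.634954 × 922.954714 = 18122.173431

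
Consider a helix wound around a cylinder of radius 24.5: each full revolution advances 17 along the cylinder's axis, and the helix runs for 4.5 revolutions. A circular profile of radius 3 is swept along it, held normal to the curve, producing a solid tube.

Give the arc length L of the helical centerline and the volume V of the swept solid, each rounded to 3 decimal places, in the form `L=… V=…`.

L=696.932 V=19705.302

2πR = 2π·24.5 = 153.938040
per-turn = √(153.938040² + 17²) = √(23696.9202 + 289) = √23985.9202 = 154.873885
L = 4.5 × 154.873885 = 696.932481
V = π·3² × L = 28.274334 × 696.932481 = 19705.301667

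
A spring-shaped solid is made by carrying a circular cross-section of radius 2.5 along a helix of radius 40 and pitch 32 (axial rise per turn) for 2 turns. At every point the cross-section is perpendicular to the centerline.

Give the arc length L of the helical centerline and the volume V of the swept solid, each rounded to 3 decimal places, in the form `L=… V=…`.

2πR = 2π·40 = 251.327412
per-turn = √(251.327412² + 32²) = √(63165.4682 + 1024) = √64189.4682 = 253.356405
L = 2 × 253.356405 = 506.712811
V = π·2.5² × L = 19.634954 × 506.712811 = 9949.282775

L=506.713 V=9949.283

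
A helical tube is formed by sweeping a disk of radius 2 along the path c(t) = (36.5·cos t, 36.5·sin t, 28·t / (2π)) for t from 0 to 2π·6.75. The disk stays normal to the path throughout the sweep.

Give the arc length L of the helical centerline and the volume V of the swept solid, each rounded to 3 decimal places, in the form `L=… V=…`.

2πR = 2π·36.5 = 229.336264
per-turn = √(229.336264² + 28²) = √(52595.1219 + 784) = √53379.1219 = 231.039221
L = 6.75 × 231.039221 = 1559.514745
V = π·2² × L = 12.566371 × 1559.514745 = 19597.440263

L=1559.515 V=19597.440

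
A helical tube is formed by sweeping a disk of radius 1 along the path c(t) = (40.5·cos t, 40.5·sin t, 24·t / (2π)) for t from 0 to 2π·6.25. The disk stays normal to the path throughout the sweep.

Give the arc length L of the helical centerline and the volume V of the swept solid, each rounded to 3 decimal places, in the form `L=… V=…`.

2πR = 2π·40.5 = 254.469005
per-turn = √(254.469005² + 24²) = √(64754.4745 + 576) = √65330.4745 = 255.598268
L = 6.25 × 255.598268 = 1597.489173
V = π·1² × L = 3.141593 × 1597.489173 = 5018.660251

L=1597.489 V=5018.660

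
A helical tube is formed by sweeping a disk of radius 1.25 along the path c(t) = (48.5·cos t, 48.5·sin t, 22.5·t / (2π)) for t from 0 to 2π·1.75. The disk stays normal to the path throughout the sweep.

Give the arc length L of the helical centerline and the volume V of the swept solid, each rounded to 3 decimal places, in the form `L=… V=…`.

L=534.737 V=2624.884

2πR = 2π·48.5 = 304.734487
per-turn = √(304.734487² + 22.5²) = √(92863.1078 + 506.25) = √93369.3578 = 305.564000
L = 1.75 × 305.564000 = 534.736999
V = π·1.25² × L = 4.908739 × 534.736999 = 2624.884107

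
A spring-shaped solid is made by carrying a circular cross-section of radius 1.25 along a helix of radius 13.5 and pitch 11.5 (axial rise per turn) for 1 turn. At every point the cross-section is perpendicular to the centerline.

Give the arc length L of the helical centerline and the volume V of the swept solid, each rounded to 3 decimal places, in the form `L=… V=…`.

2πR = 2π·13.5 = 84.823002
per-turn = √(84.823002² + 11.5²) = √(7194.9416 + 132.25) = √7327.1916 = 85.599016
L = 1 × 85.599016 = 85.599016
V = π·1.25² × L = 4.908739 × 85.599016 = 420.183189

L=85.599 V=420.183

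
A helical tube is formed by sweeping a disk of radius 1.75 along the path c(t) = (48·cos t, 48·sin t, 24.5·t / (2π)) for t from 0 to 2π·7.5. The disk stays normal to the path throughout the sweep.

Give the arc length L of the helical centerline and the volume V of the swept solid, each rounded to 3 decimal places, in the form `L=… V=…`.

L=2269.398 V=21834.167

2πR = 2π·48 = 301.592895
per-turn = √(301.592895² + 24.5²) = √(90958.2742 + 600.25) = √91558.5242 = 302.586391
L = 7.5 × 302.586391 = 2269.397934
V = π·1.75² × L = 9.621128 × 2269.397934 = 21834.166877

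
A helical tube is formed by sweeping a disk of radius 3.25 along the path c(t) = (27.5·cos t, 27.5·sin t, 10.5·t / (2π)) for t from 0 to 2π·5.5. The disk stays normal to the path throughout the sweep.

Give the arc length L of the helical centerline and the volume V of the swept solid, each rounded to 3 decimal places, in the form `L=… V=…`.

L=952.085 V=31593.100

2πR = 2π·27.5 = 172.787596
per-turn = √(172.787596² + 10.5²) = √(29855.5533 + 110.25) = √29965.8033 = 173.106335
L = 5.5 × 173.106335 = 952.084844
V = π·3.25² × L = 33.183072 × 952.084844 = 31593.100314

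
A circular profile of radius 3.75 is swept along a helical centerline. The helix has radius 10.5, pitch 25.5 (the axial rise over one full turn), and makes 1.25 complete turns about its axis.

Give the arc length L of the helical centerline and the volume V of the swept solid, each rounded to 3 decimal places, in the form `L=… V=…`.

2πR = 2π·10.5 = 65.973446
per-turn = √(65.973446² + 25.5²) = √(4352.4955 + 650.25) = √5002.7455 = 70.730089
L = 1.25 × 70.730089 = 88.412612
V = π·3.75² × L = 44.178647 × 88.412612 = 3905.949535

L=88.413 V=3905.950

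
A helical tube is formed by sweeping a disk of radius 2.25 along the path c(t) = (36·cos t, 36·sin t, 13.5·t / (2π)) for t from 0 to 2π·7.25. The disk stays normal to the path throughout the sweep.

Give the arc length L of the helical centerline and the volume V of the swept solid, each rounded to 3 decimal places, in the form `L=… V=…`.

L=1642.830 V=26128.074

2πR = 2π·36 = 226.194671
per-turn = √(226.194671² + 13.5²) = √(51164.0292 + 182.25) = √51346.2792 = 226.597174
L = 7.25 × 226.597174 = 1642.829511
V = π·2.25² × L = 15.904313 × 1642.829511 = 26128.074430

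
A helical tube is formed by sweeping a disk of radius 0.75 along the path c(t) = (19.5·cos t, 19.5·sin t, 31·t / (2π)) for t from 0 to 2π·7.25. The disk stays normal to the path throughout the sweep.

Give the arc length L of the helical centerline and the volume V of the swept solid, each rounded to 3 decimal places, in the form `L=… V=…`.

L=916.277 V=1619.195

2πR = 2π·19.5 = 122.522113
per-turn = √(122.522113² + 31²) = √(15011.6683 + 961) = √15972.6683 = 126.383022
L = 7.25 × 126.383022 = 916.276911
V = π·0.75² × L = 1.767146 × 916.276911 = 1619.194956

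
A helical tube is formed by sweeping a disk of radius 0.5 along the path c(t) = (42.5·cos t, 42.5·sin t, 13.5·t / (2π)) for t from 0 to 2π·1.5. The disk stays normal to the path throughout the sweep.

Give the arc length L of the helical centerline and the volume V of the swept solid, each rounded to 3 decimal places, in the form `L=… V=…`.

2πR = 2π·42.5 = 267.035376
per-turn = √(267.035376² + 13.5²) = √(71307.8918 + 182.25) = √71490.1418 = 267.376405
L = 1.5 × 267.376405 = 401.064607
V = π·0.5² × L = 0.785398 × 401.064607 = 314.995406

L=401.065 V=314.995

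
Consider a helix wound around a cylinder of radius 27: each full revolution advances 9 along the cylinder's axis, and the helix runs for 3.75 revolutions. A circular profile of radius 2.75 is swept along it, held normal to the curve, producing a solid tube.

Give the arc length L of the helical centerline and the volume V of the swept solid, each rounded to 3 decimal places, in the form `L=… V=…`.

L=637.067 V=15135.628

2πR = 2π·27 = 169.646003
per-turn = √(169.646003² + 9²) = √(28779.7664 + 81) = √28860.7664 = 169.884568
L = 3.75 × 169.884568 = 637.067130
V = π·2.75² × L = 23.758294 × 637.067130 = 15135.628451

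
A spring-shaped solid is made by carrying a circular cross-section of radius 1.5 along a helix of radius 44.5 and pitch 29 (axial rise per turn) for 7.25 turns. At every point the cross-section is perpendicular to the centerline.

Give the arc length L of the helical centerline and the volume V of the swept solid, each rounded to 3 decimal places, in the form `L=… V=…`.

L=2037.987 V=14405.681

2πR = 2π·44.5 = 279.601746
per-turn = √(279.601746² + 29²) = √(78177.1365 + 841) = √79018.1365 = 281.101648
L = 7.25 × 281.101648 = 2037.986947
V = π·1.5² × L = 7.068583 × 2037.986947 = 14405.680850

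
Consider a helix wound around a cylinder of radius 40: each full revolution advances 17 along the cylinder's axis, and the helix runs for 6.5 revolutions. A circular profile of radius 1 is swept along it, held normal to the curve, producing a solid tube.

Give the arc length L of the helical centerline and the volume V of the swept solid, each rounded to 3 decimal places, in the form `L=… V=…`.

2πR = 2π·40 = 251.327412
per-turn = √(251.327412² + 17²) = √(63165.4682 + 289) = √63454.4682 = 251.901703
L = 6.5 × 251.901703 = 1637.361072
V = π·1² × L = 3.141593 × 1637.361072 = 5143.921515

L=1637.361 V=5143.922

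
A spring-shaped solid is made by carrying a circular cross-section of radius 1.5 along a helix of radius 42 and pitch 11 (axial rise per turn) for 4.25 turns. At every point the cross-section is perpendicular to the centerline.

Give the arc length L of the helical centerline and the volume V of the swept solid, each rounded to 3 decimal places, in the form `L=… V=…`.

2πR = 2π·42 = 263.893783
per-turn = √(263.893783² + 11²) = √(69639.9287 + 121) = √69760.9287 = 264.122942
L = 4.25 × 264.122942 = 1122.522505
V = π·1.5² × L = 7.068583 × 1122.522505 = 7934.644023

L=1122.523 V=7934.644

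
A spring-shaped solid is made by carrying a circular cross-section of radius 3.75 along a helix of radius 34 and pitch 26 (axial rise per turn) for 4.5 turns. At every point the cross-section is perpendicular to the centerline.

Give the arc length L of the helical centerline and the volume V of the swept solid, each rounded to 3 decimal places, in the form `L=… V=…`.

L=968.421 V=42783.530

2πR = 2π·34 = 213.628300
per-turn = √(213.628300² + 26²) = √(45637.0508 + 676) = √46313.0508 = 215.204672
L = 4.5 × 215.204672 = 968.421023
V = π·3.75² × L = 44.178647 × 968.421023 = 42783.530221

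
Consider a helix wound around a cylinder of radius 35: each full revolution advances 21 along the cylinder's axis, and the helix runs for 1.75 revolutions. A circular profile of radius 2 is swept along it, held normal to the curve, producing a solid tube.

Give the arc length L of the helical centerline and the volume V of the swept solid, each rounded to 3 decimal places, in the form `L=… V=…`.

L=386.596 V=4858.106

2πR = 2π·35 = 219.911486
per-turn = √(219.911486² + 21²) = √(48361.0616 + 441) = √48802.0616 = 220.911886
L = 1.75 × 220.911886 = 386.595801
V = π·2² × L = 12.566371 × 386.595801 = 4858.106116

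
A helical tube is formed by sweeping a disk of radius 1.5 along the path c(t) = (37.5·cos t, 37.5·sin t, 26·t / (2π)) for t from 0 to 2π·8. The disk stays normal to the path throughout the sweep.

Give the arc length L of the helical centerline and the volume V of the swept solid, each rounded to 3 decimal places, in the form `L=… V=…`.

2πR = 2π·37.5 = 235.619449
per-turn = √(235.619449² + 26²) = √(55516.5248 + 676) = √56192.5248 = 237.049625
L = 8 × 237.049625 = 1896.397001
V = π·1.5² × L = 7.068583 × 1896.397001 = 13404.840493

L=1896.397 V=13404.840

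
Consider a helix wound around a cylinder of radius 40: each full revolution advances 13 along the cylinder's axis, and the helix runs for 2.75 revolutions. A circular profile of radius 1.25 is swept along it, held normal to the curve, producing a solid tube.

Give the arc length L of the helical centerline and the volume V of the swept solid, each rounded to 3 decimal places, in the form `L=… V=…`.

2πR = 2π·40 = 251.327412
per-turn = √(251.327412² + 13²) = √(63165.4682 + 169) = √63334.4682 = 251.663403
L = 2.75 × 251.663403 = 692.074357
V = π·1.25² × L = 4.908739 × 692.074357 = 3397.212055

L=692.074 V=3397.212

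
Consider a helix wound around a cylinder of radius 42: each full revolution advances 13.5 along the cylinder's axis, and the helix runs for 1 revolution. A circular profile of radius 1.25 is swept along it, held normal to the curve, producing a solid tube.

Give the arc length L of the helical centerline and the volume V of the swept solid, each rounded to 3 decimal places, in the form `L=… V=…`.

L=264.239 V=1297.080

2πR = 2π·42 = 263.893783
per-turn = √(263.893783² + 13.5²) = √(69639.9287 + 182.25) = √69822.1787 = 264.238867
L = 1 × 264.238867 = 264.238867
V = π·1.25² × L = 4.908739 × 264.238867 = 1297.079504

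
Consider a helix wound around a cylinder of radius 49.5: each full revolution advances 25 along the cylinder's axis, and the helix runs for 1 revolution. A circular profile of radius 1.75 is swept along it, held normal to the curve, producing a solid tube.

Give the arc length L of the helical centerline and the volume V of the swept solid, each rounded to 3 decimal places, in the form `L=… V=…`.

L=312.021 V=3001.992

2πR = 2π·49.5 = 311.017673
per-turn = √(311.017673² + 25²) = √(96731.9927 + 625) = √97356.9927 = 312.020821
L = 1 × 312.020821 = 312.020821
V = π·1.75² × L = 9.621128 × 312.020821 = 3001.992102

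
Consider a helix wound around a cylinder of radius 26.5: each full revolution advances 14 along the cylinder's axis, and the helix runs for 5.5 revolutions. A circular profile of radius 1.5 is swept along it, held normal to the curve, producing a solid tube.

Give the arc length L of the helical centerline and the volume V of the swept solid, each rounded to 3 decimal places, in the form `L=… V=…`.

2πR = 2π·26.5 = 166.504411
per-turn = √(166.504411² + 14²) = √(27723.7188 + 196) = √27919.7188 = 167.091947
L = 5.5 × 167.091947 = 919.005709
V = π·1.5² × L = 7.068583 × 919.005709 = 6496.068562

L=919.006 V=6496.069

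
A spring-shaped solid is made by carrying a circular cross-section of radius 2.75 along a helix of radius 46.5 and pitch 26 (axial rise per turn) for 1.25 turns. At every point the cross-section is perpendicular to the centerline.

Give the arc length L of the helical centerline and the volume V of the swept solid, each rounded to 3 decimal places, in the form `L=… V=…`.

L=366.653 V=8711.059

2πR = 2π·46.5 = 292.168117
per-turn = √(292.168117² + 26²) = √(85362.2085 + 676) = √86038.2085 = 293.322704
L = 1.25 × 293.322704 = 366.653380
V = π·2.75² × L = 23.758294 × 366.653380 = 8711.058950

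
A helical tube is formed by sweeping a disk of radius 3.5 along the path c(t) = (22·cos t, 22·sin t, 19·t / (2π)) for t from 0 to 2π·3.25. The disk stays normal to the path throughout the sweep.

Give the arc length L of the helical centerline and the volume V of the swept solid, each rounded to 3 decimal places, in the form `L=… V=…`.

2πR = 2π·22 = 138.230077
per-turn = √(138.230077² + 19²) = √(19107.5541 + 361) = √19468.5541 = 139.529761
L = 3.25 × 139.529761 = 453.471722
V = π·3.5² × L = 38.484510 × 453.471722 = 17451.637033

L=453.472 V=17451.637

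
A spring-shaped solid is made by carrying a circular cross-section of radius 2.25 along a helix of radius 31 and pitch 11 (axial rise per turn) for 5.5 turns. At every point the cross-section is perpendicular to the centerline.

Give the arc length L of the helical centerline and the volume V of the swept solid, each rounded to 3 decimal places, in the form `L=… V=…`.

2πR = 2π·31 = 194.778745
per-turn = √(194.778745² + 11²) = √(37938.7593 + 121) = √38059.7593 = 195.089106
L = 5.5 × 195.089106 = 1072.990084
V = π·2.25² × L = 15.904313 × 1072.990084 = 17065.169929

L=1072.990 V=17065.170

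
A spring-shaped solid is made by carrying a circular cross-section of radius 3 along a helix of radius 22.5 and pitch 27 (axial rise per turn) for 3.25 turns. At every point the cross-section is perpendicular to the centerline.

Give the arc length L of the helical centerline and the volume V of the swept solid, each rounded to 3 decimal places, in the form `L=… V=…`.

L=467.762 V=13225.670

2πR = 2π·22.5 = 141.371669
per-turn = √(141.371669² + 27²) = √(19985.9489 + 729) = √20714.9489 = 143.926887
L = 3.25 × 143.926887 = 467.762384
V = π·3² × L = 28.274334 × 467.762384 = 13225.669823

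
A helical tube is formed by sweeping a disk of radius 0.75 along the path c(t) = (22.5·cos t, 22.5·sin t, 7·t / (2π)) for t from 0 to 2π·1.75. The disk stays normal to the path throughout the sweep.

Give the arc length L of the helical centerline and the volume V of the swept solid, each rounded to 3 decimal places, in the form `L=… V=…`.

2πR = 2π·22.5 = 141.371669
per-turn = √(141.371669² + 7²) = √(19985.9489 + 49) = √20034.9489 = 141.544865
L = 1.75 × 141.544865 = 247.703514
V = π·0.75² × L = 1.767146 × 247.703514 = 437.728242

L=247.704 V=437.728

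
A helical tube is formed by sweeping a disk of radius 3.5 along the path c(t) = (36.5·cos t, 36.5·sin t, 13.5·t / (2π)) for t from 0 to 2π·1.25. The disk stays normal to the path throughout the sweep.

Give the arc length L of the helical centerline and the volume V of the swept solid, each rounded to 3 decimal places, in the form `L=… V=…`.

2πR = 2π·36.5 = 229.336264
per-turn = √(229.336264² + 13.5²) = √(52595.1219 + 182.25) = √52777.3719 = 229.733262
L = 1.25 × 229.733262 = 287.166578
V = π·3.5² × L = 38.484510 × 287.166578 = 11051.465045

L=287.167 V=11051.465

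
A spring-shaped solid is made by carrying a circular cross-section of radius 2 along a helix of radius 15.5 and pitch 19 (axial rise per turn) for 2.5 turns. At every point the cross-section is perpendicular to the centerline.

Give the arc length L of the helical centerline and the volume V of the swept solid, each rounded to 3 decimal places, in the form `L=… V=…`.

2πR = 2π·15.5 = 97.389372
per-turn = √(97.389372² + 19²) = √(9484.6898 + 361) = √9845.6898 = 99.225450
L = 2.5 × 99.225450 = 248.063624
V = π·2² × L = 12.566371 × 248.063624 = 3117.259432

L=248.064 V=3117.259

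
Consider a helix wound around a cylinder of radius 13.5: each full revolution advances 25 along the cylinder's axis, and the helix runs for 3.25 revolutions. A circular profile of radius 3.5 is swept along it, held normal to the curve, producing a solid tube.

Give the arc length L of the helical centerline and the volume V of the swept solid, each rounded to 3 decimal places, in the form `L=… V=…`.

2πR = 2π·13.5 = 84.823002
per-turn = √(84.823002² + 25²) = √(7194.9416 + 625) = √7819.9416 = 88.430434
L = 3.25 × 88.430434 = 287.398910
V = π·3.5² × L = 38.484510 × 287.398910 = 11060.406212

L=287.399 V=11060.406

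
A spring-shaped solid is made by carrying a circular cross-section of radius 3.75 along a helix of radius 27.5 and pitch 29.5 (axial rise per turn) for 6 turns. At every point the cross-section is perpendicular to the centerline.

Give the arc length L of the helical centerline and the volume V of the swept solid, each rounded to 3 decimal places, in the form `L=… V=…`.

L=1051.727 V=46463.860

2πR = 2π·27.5 = 172.787596
per-turn = √(172.787596² + 29.5²) = √(29855.5533 + 870.25) = √30725.8033 = 175.287773
L = 6 × 175.287773 = 1051.726637
V = π·3.75² × L = 44.178647 × 1051.726637 = 46463.859518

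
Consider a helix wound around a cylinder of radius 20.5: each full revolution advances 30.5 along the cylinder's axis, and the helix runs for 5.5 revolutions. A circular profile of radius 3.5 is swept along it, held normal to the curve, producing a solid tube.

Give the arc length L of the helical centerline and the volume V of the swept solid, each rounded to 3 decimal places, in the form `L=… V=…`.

2πR = 2π·20.5 = 128.805299
per-turn = √(128.805299² + 30.5²) = √(16590.8050 + 930.25) = √17521.0550 = 132.367122
L = 5.5 × 132.367122 = 728.019171
V = π·3.5² × L = 38.484510 × 728.019171 = 28017.461081

L=728.019 V=28017.461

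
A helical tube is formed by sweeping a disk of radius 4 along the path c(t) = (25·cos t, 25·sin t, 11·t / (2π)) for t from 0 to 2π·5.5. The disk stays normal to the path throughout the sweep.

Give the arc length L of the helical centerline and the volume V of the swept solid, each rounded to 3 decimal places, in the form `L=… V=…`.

L=866.054 V=43532.609

2πR = 2π·25 = 157.079633
per-turn = √(157.079633² + 11²) = √(24674.0110 + 121) = √24795.0110 = 157.464317
L = 5.5 × 157.464317 = 866.053741
V = π·4² × L = 50.265482 × 866.053741 = 43532.609141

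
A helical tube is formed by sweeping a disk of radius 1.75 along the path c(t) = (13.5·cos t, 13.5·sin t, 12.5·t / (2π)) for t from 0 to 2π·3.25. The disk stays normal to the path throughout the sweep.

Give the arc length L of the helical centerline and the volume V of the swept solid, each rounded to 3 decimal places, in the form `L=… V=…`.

2πR = 2π·13.5 = 84.823002
per-turn = √(84.823002² + 12.5²) = √(7194.9416 + 156.25) = √7351.1916 = 85.739090
L = 3.25 × 85.739090 = 278.652044
V = π·1.75² × L = 9.621128 × 278.652044 = 2680.946839

L=278.652 V=2680.947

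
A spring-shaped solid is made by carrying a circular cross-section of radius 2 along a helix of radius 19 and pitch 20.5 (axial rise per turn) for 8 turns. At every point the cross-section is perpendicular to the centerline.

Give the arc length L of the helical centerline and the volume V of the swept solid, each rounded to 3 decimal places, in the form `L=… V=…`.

L=969.023 V=12177.101

2πR = 2π·19 = 119.380521
per-turn = √(119.380521² + 20.5²) = √(14251.7088 + 420.25) = √14671.9588 = 121.127861
L = 8 × 121.127861 = 969.022889
V = π·2² × L = 12.566371 × 969.022889 = 12177.100763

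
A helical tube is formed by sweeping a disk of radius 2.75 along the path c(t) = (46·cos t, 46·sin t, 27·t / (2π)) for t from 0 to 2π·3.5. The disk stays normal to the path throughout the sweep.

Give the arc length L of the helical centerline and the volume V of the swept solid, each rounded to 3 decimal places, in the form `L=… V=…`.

L=1015.997 V=24138.361

2πR = 2π·46 = 289.026524
per-turn = √(289.026524² + 27²) = √(83536.3317 + 729) = √84265.3317 = 290.284915
L = 3.5 × 290.284915 = 1015.997201
V = π·2.75² × L = 23.758294 × 1015.997201 = 24138.360658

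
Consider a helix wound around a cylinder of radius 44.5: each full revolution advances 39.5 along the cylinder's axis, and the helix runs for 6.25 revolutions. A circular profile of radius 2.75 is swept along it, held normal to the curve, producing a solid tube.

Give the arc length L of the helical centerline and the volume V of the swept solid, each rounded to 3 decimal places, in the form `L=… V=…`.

L=1764.863 V=41930.136

2πR = 2π·44.5 = 279.601746
per-turn = √(279.601746² + 39.5²) = √(78177.1365 + 1560.25) = √79737.3865 = 282.378091
L = 6.25 × 282.378091 = 1764.863071
V = π·2.75² × L = 23.758294 × 1764.863071 = 41930.136487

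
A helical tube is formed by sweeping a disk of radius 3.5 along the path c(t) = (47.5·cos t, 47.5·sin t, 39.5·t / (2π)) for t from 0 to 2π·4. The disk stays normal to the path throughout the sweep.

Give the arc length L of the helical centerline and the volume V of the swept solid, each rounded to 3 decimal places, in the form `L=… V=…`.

L=1204.215 V=46343.642

2πR = 2π·47.5 = 298.451302
per-turn = √(298.451302² + 39.5²) = √(89073.1797 + 1560.25) = √90633.4297 = 301.053865
L = 4 × 301.053865 = 1204.215461
V = π·3.5² × L = 38.484510 × 1204.215461 = 46343.641943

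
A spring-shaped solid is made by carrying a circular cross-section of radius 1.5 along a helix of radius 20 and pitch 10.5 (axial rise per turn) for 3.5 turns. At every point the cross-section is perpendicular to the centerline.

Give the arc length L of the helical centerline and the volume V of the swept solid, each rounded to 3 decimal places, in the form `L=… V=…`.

2πR = 2π·20 = 125.663706
per-turn = √(125.663706² + 10.5²) = √(15791.3670 + 110.25) = √15901.6170 = 126.101614
L = 3.5 × 126.101614 = 441.355649
V = π·1.5² × L = 7.068583 × 441.355649 = 3119.759244

L=441.356 V=3119.759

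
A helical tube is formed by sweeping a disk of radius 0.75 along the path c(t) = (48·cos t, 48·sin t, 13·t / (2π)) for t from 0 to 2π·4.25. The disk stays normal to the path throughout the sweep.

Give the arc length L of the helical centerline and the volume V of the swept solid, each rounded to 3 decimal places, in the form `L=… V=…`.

2πR = 2π·48 = 301.592895
per-turn = √(301.592895² + 13²) = √(90958.2742 + 169) = √91127.2742 = 301.872944
L = 4.25 × 301.872944 = 1282.960011
V = π·0.75² × L = 1.767146 × 1282.960011 = 2267.177482

L=1282.960 V=2267.177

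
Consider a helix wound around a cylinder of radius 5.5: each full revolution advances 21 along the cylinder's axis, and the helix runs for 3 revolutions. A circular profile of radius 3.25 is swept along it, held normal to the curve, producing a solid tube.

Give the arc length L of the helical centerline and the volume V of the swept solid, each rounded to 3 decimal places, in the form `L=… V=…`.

L=121.314 V=4025.559

2πR = 2π·5.5 = 34.557519
per-turn = √(34.557519² + 21²) = √(1194.2221 + 441) = √1635.2221 = 40.437880
L = 3 × 40.437880 = 121.313640
V = π·3.25² × L = 33.183072 × 121.313640 = 4025.559292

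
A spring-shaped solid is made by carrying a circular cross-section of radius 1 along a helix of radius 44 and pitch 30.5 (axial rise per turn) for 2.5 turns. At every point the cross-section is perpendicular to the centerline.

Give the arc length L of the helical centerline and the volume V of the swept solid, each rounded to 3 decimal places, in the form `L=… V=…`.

2πR = 2π·44 = 276.460154
per-turn = √(276.460154² + 30.5²) = √(76430.2165 + 930.25) = √77360.4665 = 278.137496
L = 2.5 × 278.137496 = 695.343739
V = π·1² × L = 3.141593 × 695.343739 = 2184.486782

L=695.344 V=2184.487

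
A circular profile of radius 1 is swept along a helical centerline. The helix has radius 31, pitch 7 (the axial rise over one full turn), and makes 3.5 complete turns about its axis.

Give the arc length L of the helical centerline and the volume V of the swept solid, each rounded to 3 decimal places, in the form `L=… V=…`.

L=682.166 V=2143.087

2πR = 2π·31 = 194.778745
per-turn = √(194.778745² + 7²) = √(37938.7593 + 49) = √37987.7593 = 194.904488
L = 3.5 × 194.904488 = 682.165707
V = π·1² × L = 3.141593 × 682.165707 = 2143.086773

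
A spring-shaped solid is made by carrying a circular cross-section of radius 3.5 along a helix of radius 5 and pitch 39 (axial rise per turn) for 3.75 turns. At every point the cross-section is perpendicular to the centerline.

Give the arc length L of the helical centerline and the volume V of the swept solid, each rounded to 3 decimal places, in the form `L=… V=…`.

L=187.798 V=7227.325

2πR = 2π·5 = 31.415927
per-turn = √(31.415927² + 39²) = √(986.9604 + 1521) = √2507.9604 = 50.079541
L = 3.75 × 50.079541 = 187.798279
V = π·3.5² × L = 38.484510 × 187.798279 = 7227.324757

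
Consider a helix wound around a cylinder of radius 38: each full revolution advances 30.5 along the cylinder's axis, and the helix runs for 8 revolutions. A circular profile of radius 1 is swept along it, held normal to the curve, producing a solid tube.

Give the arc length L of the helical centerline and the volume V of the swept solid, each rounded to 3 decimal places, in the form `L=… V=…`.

L=1925.610 V=6049.482

2πR = 2π·38 = 238.761042
per-turn = √(238.761042² + 30.5²) = √(57006.8350 + 930.25) = √57937.0850 = 240.701236
L = 8 × 240.701236 = 1925.609888
V = π·1² × L = 3.141593 × 1925.609888 = 6049.481878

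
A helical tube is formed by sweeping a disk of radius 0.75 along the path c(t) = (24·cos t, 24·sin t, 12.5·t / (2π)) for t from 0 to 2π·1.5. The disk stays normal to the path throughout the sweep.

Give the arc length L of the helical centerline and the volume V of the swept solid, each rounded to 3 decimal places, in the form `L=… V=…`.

2πR = 2π·24 = 150.796447
per-turn = √(150.796447² + 12.5²) = √(22739.5685 + 156.25) = √22895.8185 = 151.313643
L = 1.5 × 151.313643 = 226.970464
V = π·0.75² × L = 1.767146 × 226.970464 = 401.089918

L=226.970 V=401.090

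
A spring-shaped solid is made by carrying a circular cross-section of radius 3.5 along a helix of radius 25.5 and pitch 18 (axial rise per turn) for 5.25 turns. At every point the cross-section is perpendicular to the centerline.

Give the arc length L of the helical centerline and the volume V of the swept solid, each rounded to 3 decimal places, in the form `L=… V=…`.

2πR = 2π·25.5 = 160.221225
per-turn = √(160.221225² + 18²) = √(25670.8410 + 324) = √25994.8410 = 161.229157
L = 5.25 × 161.229157 = 846.453074
V = π·3.5² × L = 38.484510 × 846.453074 = 32575.331794

L=846.453 V=32575.332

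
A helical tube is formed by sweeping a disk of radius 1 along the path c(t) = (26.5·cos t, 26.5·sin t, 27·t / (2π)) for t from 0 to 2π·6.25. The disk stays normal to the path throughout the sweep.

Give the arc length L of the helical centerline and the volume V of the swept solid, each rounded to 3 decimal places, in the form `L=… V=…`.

2πR = 2π·26.5 = 166.504411
per-turn = √(166.504411² + 27²) = √(27723.7188 + 729) = √28452.7188 = 168.679337
L = 6.25 × 168.679337 = 1054.245857
V = π·1² × L = 3.141593 × 1054.245857 = 3312.011039

L=1054.246 V=3312.011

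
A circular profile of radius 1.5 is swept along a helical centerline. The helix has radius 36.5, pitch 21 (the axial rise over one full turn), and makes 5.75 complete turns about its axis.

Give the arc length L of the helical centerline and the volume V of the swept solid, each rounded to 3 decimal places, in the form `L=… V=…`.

L=1324.200 V=9360.221

2πR = 2π·36.5 = 229.336264
per-turn = √(229.336264² + 21²) = √(52595.1219 + 441) = √53036.1219 = 230.295727
L = 5.75 × 230.295727 = 1324.200430
V = π·1.5² × L = 7.068583 × 1324.200430 = 9360.221271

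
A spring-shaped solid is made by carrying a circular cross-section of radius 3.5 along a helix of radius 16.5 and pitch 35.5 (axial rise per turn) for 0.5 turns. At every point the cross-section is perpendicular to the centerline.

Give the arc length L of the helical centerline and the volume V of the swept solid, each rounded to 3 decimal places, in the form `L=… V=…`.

L=54.791 V=2108.608

2πR = 2π·16.5 = 103.672558
per-turn = √(103.672558² + 35.5²) = √(10747.9992 + 1260.25) = √12008.2492 = 109.582157
L = 0.5 × 109.582157 = 54.791079
V = π·3.5² × L = 38.484510 × 54.791079 = 2108.607814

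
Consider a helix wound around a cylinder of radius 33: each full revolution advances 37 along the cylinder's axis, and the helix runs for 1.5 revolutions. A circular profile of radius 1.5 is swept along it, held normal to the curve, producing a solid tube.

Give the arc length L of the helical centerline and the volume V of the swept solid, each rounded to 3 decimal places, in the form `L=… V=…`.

L=315.931 V=2233.183

2πR = 2π·33 = 207.345115
per-turn = √(207.345115² + 37²) = √(42991.9968 + 1369) = √44360.9968 = 210.620504
L = 1.5 × 210.620504 = 315.930756
V = π·1.5² × L = 7.068583 × 315.930756 = 2233.182921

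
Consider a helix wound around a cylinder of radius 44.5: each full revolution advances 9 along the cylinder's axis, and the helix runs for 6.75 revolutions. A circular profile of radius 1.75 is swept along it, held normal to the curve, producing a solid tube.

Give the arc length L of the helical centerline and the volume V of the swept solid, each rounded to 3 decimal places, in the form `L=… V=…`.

2πR = 2π·44.5 = 279.601746
per-turn = √(279.601746² + 9²) = √(78177.1365 + 81) = √78258.1365 = 279.746558
L = 6.75 × 279.746558 = 1888.289263
V = π·1.75² × L = 9.621128 × 1888.289263 = 18167.471764

L=1888.289 V=18167.472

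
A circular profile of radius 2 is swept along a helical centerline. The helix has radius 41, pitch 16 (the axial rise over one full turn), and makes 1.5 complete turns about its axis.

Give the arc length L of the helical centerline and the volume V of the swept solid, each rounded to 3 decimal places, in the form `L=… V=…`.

2πR = 2π·41 = 257.610598
per-turn = √(257.610598² + 16²) = √(66363.2200 + 256) = √66619.2200 = 258.106993
L = 1.5 × 258.106993 = 387.160490
V = π·2² × L = 12.566371 × 387.160490 = 4865.202204

L=387.160 V=4865.202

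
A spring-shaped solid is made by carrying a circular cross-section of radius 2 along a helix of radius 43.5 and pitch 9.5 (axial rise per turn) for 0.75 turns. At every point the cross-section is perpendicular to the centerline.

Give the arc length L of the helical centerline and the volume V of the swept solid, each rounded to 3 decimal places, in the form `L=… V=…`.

L=205.113 V=2577.522

2πR = 2π·43.5 = 273.318561
per-turn = √(273.318561² + 9.5²) = √(74703.0357 + 90.25) = √74793.2857 = 273.483611
L = 0.75 × 273.483611 = 205.112709
V = π·2² × L = 12.566371 × 205.112709 = 2577.522313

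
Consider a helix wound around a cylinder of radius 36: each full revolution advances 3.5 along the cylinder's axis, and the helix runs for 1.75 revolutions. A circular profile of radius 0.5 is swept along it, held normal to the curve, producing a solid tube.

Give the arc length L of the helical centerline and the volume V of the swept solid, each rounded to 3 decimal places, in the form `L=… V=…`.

L=395.888 V=310.930

2πR = 2π·36 = 226.194671
per-turn = √(226.194671² + 3.5²) = √(51164.0292 + 12.25) = √51176.2792 = 226.221748
L = 1.75 × 226.221748 = 395.888059
V = π·0.5² × L = 0.785398 × 395.888059 = 310.929754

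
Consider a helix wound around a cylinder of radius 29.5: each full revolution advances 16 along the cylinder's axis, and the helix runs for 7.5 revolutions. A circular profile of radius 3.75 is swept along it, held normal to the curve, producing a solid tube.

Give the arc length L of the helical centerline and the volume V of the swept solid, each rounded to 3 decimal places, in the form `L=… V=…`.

2πR = 2π·29.5 = 185.353967
per-turn = √(185.353967² + 16²) = √(34356.0929 + 256) = √34612.0929 = 186.043256
L = 7.5 × 186.043256 = 1395.324416
V = π·3.75² × L = 44.178647 × 1395.324416 = 61643.544408

L=1395.324 V=61643.544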